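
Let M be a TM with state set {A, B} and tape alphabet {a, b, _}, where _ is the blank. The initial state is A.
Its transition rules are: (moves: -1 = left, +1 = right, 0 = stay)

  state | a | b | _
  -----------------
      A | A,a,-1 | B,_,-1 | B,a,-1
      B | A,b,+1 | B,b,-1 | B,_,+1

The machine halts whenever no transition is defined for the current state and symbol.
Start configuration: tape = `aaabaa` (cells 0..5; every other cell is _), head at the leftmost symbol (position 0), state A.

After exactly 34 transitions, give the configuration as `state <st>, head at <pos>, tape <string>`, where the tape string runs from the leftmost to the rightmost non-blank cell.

state=A head=0 tape=__[a]aabaa   (A,a)→(A,a,-1)
state=A head=-1 tape=_[_]aaabaa   (A,_)→(B,a,-1)
state=B head=-2 tape=[_]aaaabaa   (B,_)→(B,_,+1)
state=B head=-1 tape=_[a]aaabaa   (B,a)→(A,b,+1)
state=A head=0 tape=_b[a]aabaa   (A,a)→(A,a,-1)
state=A head=-1 tape=_[b]aaabaa   (A,b)→(B,_,-1)
state=B head=-2 tape=[_]_aaabaa   (B,_)→(B,_,+1)
state=B head=-1 tape=_[_]aaabaa   (B,_)→(B,_,+1)
state=B head=0 tape=__[a]aabaa   (B,a)→(A,b,+1)
state=A head=1 tape=__b[a]abaa   (A,a)→(A,a,-1)
state=A head=0 tape=__[b]aabaa   (A,b)→(B,_,-1)
state=B head=-1 tape=_[_]_aabaa   (B,_)→(B,_,+1)
state=B head=0 tape=__[_]aabaa   (B,_)→(B,_,+1)
state=B head=1 tape=___[a]abaa   (B,a)→(A,b,+1)
state=A head=2 tape=___b[a]baa   (A,a)→(A,a,-1)
state=A head=1 tape=___[b]abaa   (A,b)→(B,_,-1)
state=B head=0 tape=__[_]_abaa   (B,_)→(B,_,+1)
state=B head=1 tape=___[_]abaa   (B,_)→(B,_,+1)
state=B head=2 tape=____[a]baa   (B,a)→(A,b,+1)
state=A head=3 tape=____b[b]aa   (A,b)→(B,_,-1)
state=B head=2 tape=____[b]_aa   (B,b)→(B,b,-1)
state=B head=1 tape=___[_]b_aa   (B,_)→(B,_,+1)
state=B head=2 tape=____[b]_aa   (B,b)→(B,b,-1)
state=B head=1 tape=___[_]b_aa   (B,_)→(B,_,+1)
state=B head=2 tape=____[b]_aa   (B,b)→(B,b,-1)
state=B head=1 tape=___[_]b_aa   (B,_)→(B,_,+1)
state=B head=2 tape=____[b]_aa   (B,b)→(B,b,-1)
state=B head=1 tape=___[_]b_aa   (B,_)→(B,_,+1)
state=B head=2 tape=____[b]_aa   (B,b)→(B,b,-1)
state=B head=1 tape=___[_]b_aa   (B,_)→(B,_,+1)
state=B head=2 tape=____[b]_aa   (B,b)→(B,b,-1)
state=B head=1 tape=___[_]b_aa   (B,_)→(B,_,+1)
state=B head=2 tape=____[b]_aa   (B,b)→(B,b,-1)
state=B head=1 tape=___[_]b_aa   (B,_)→(B,_,+1)
state=B head=2 tape=____[b]_aa
After 34 steps: state B, head at 2, tape b_aa.

state B, head at 2, tape b_aa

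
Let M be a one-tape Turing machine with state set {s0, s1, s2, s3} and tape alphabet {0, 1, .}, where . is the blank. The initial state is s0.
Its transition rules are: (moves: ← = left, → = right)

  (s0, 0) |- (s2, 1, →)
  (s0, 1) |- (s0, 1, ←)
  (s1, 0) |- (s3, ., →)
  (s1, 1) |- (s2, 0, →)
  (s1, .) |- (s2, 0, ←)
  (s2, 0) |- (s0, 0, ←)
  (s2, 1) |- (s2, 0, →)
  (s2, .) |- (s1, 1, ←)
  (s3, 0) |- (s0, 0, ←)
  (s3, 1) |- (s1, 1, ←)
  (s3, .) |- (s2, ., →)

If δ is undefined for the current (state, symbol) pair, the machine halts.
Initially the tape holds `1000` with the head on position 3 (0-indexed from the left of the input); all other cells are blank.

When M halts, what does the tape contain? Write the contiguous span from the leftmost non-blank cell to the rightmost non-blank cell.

111001

s0 | .100[0]..   read 0 → write 1, move →, go to s2
s2 | .1001[.].   read . → write 1, move ←, go to s1
s1 | .100[1]1.   read 1 → write 0, move →, go to s2
s2 | .1000[1].   read 1 → write 0, move →, go to s2
s2 | .10000[.]   read . → write 1, move ←, go to s1
s1 | .1000[0]1   read 0 → write ., move →, go to s3
s3 | .1000.[1]   read 1 → write 1, move ←, go to s1
s1 | .1000[.]1   read . → write 0, move ←, go to s2
s2 | .100[0]01   read 0 → write 0, move ←, go to s0
s0 | .10[0]001   read 0 → write 1, move →, go to s2
s2 | .101[0]01   read 0 → write 0, move ←, go to s0
s0 | .10[1]001   read 1 → write 1, move ←, go to s0
s0 | .1[0]1001   read 0 → write 1, move →, go to s2
s2 | .11[1]001   read 1 → write 0, move →, go to s2
s2 | .110[0]01   read 0 → write 0, move ←, go to s0
s0 | .11[0]001   read 0 → write 1, move →, go to s2
s2 | .111[0]01   read 0 → write 0, move ←, go to s0
s0 | .11[1]001   read 1 → write 1, move ←, go to s0
s0 | .1[1]1001   read 1 → write 1, move ←, go to s0
s0 | .[1]11001   read 1 → write 1, move ←, go to s0
s0 | [.]111001
The non-blank tape span at halt is 111001.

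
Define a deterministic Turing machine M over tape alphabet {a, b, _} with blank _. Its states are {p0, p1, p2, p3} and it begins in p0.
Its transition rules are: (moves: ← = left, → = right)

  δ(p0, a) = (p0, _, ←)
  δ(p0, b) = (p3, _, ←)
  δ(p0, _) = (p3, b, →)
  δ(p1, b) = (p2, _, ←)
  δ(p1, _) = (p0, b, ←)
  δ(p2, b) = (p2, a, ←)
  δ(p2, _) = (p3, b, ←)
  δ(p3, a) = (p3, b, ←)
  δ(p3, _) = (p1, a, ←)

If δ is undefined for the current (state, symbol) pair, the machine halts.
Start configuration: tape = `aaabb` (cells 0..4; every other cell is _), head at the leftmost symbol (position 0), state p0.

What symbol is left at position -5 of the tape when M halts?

state=p0 head=0 tape=_____[a]aabb   (p0,a)→(p0,_,←)
state=p0 head=-1 tape=____[_]_aabb   (p0,_)→(p3,b,→)
state=p3 head=0 tape=____b[_]aabb   (p3,_)→(p1,a,←)
state=p1 head=-1 tape=____[b]aaabb   (p1,b)→(p2,_,←)
state=p2 head=-2 tape=___[_]_aaabb   (p2,_)→(p3,b,←)
state=p3 head=-3 tape=__[_]b_aaabb   (p3,_)→(p1,a,←)
state=p1 head=-4 tape=_[_]ab_aaabb   (p1,_)→(p0,b,←)
state=p0 head=-5 tape=[_]bab_aaabb   (p0,_)→(p3,b,→)
state=p3 head=-4 tape=b[b]ab_aaabb
Cell -5 holds b when M halts.

b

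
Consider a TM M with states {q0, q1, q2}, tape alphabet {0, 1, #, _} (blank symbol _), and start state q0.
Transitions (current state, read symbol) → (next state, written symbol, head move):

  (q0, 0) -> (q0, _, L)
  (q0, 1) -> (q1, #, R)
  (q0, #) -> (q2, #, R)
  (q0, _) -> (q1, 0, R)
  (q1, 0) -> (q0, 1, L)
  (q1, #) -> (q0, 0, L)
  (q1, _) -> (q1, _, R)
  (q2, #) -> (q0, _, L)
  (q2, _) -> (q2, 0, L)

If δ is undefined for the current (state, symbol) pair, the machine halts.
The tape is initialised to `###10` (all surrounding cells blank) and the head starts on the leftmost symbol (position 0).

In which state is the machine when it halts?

q0 | _[#]##10   read # → write #, move R, go to q2
q2 | _#[#]#10   read # → write _, move L, go to q0
q0 | _[#]_#10   read # → write #, move R, go to q2
q2 | _#[_]#10   read _ → write 0, move L, go to q2
q2 | _[#]0#10   read # → write _, move L, go to q0
q0 | [_]_0#10   read _ → write 0, move R, go to q1
q1 | 0[_]0#10   read _ → write _, move R, go to q1
q1 | 0_[0]#10   read 0 → write 1, move L, go to q0
q0 | 0[_]1#10   read _ → write 0, move R, go to q1
q1 | 00[1]#10
No transition is defined for (q1, 1); M halts in state q1.

q1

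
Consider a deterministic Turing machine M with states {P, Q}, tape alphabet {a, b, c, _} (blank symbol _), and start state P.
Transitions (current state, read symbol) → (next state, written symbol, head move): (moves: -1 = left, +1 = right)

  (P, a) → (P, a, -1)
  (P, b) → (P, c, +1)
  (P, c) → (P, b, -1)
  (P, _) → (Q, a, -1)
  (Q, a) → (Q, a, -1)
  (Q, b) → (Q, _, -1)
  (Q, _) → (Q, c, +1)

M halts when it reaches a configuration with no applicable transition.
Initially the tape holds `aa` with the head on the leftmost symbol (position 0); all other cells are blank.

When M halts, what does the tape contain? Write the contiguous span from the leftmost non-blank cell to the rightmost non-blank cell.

P | __[a]a   read a → write a, move -1, go to P
P | _[_]aa   read _ → write a, move -1, go to Q
Q | [_]aaa   read _ → write c, move +1, go to Q
Q | c[a]aa   read a → write a, move -1, go to Q
Q | [c]aaa
The non-blank tape span at halt is caaa.

caaa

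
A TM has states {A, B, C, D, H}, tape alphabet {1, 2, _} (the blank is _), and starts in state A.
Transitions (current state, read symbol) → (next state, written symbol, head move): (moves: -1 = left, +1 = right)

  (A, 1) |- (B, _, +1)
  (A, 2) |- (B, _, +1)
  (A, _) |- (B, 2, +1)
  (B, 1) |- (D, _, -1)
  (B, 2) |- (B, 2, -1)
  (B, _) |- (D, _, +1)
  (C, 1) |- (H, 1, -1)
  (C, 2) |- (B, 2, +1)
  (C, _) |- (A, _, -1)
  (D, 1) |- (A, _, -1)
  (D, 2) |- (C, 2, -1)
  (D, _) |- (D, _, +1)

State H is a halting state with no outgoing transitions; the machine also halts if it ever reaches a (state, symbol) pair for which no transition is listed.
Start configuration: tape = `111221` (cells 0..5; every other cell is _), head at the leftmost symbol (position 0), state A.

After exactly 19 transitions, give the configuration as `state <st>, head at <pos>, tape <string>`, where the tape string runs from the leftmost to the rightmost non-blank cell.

state D, head at 3, tape 221

A | [1]11221   read 1 → write _, move +1, go to B
B | _[1]1221   read 1 → write _, move -1, go to D
D | [_]_1221   read _ → write _, move +1, go to D
D | _[_]1221   read _ → write _, move +1, go to D
D | __[1]221   read 1 → write _, move -1, go to A
A | _[_]_221   read _ → write 2, move +1, go to B
B | _2[_]221   read _ → write _, move +1, go to D
D | _2_[2]21   read 2 → write 2, move -1, go to C
C | _2[_]221   read _ → write _, move -1, go to A
A | _[2]_221   read 2 → write _, move +1, go to B
B | __[_]221   read _ → write _, move +1, go to D
D | ___[2]21   read 2 → write 2, move -1, go to C
C | __[_]221   read _ → write _, move -1, go to A
A | _[_]_221   read _ → write 2, move +1, go to B
B | _2[_]221   read _ → write _, move +1, go to D
D | _2_[2]21   read 2 → write 2, move -1, go to C
C | _2[_]221   read _ → write _, move -1, go to A
A | _[2]_221   read 2 → write _, move +1, go to B
B | __[_]221   read _ → write _, move +1, go to D
D | ___[2]21
After 19 steps: state D, head at 3, tape 221.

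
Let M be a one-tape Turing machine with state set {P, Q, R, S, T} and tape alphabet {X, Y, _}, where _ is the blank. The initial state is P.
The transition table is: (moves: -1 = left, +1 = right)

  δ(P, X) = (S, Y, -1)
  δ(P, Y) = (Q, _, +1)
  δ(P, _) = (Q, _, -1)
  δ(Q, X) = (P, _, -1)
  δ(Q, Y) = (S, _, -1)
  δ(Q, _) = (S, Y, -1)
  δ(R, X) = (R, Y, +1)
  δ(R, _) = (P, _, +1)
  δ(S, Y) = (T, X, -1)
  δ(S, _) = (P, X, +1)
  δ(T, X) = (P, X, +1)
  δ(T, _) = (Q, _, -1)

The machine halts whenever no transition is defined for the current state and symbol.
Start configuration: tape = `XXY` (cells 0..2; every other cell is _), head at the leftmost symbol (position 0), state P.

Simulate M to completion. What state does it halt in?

state=P head=0 tape=____[X]XY   (P,X)→(S,Y,-1)
state=S head=-1 tape=___[_]YXY   (S,_)→(P,X,+1)
state=P head=0 tape=___X[Y]XY   (P,Y)→(Q,_,+1)
state=Q head=1 tape=___X_[X]Y   (Q,X)→(P,_,-1)
state=P head=0 tape=___X[_]_Y   (P,_)→(Q,_,-1)
state=Q head=-1 tape=___[X]__Y   (Q,X)→(P,_,-1)
state=P head=-2 tape=__[_]___Y   (P,_)→(Q,_,-1)
state=Q head=-3 tape=_[_]____Y   (Q,_)→(S,Y,-1)
state=S head=-4 tape=[_]Y____Y   (S,_)→(P,X,+1)
state=P head=-3 tape=X[Y]____Y   (P,Y)→(Q,_,+1)
state=Q head=-2 tape=X_[_]___Y   (Q,_)→(S,Y,-1)
state=S head=-3 tape=X[_]Y___Y   (S,_)→(P,X,+1)
state=P head=-2 tape=XX[Y]___Y   (P,Y)→(Q,_,+1)
state=Q head=-1 tape=XX_[_]__Y   (Q,_)→(S,Y,-1)
state=S head=-2 tape=XX[_]Y__Y   (S,_)→(P,X,+1)
state=P head=-1 tape=XXX[Y]__Y   (P,Y)→(Q,_,+1)
state=Q head=0 tape=XXX_[_]_Y   (Q,_)→(S,Y,-1)
state=S head=-1 tape=XXX[_]Y_Y   (S,_)→(P,X,+1)
state=P head=0 tape=XXXX[Y]_Y   (P,Y)→(Q,_,+1)
state=Q head=1 tape=XXXX_[_]Y   (Q,_)→(S,Y,-1)
state=S head=0 tape=XXXX[_]YY   (S,_)→(P,X,+1)
state=P head=1 tape=XXXXX[Y]Y   (P,Y)→(Q,_,+1)
state=Q head=2 tape=XXXXX_[Y]   (Q,Y)→(S,_,-1)
state=S head=1 tape=XXXXX[_]_   (S,_)→(P,X,+1)
state=P head=2 tape=XXXXXX[_]   (P,_)→(Q,_,-1)
state=Q head=1 tape=XXXXX[X]_   (Q,X)→(P,_,-1)
state=P head=0 tape=XXXX[X]__   (P,X)→(S,Y,-1)
state=S head=-1 tape=XXX[X]Y__
No transition is defined for (S, X); M halts in state S.

S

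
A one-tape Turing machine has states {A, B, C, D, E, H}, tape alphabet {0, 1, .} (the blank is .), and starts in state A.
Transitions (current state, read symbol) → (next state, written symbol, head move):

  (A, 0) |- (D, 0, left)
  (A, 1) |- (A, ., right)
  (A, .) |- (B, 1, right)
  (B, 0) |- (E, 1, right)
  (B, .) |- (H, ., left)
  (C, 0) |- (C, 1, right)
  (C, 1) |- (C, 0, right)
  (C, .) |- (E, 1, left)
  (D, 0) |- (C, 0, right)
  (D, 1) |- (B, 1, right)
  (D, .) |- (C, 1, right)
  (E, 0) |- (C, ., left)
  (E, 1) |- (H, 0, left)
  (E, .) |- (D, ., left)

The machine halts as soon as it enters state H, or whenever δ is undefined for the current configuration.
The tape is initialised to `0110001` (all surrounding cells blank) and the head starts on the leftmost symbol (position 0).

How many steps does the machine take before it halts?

state=A head=0 tape=.[0]110001.   (A,0)→(D,0,left)
state=D head=-1 tape=[.]0110001.   (D,.)→(C,1,right)
state=C head=0 tape=1[0]110001.   (C,0)→(C,1,right)
state=C head=1 tape=11[1]10001.   (C,1)→(C,0,right)
state=C head=2 tape=110[1]0001.   (C,1)→(C,0,right)
state=C head=3 tape=1100[0]001.   (C,0)→(C,1,right)
state=C head=4 tape=11001[0]01.   (C,0)→(C,1,right)
state=C head=5 tape=110011[0]1.   (C,0)→(C,1,right)
state=C head=6 tape=1100111[1].   (C,1)→(C,0,right)
state=C head=7 tape=11001110[.]   (C,.)→(E,1,left)
state=E head=6 tape=1100111[0]1   (E,0)→(C,.,left)
state=C head=5 tape=110011[1].1   (C,1)→(C,0,right)
state=C head=6 tape=1100110[.]1   (C,.)→(E,1,left)
state=E head=5 tape=110011[0]11   (E,0)→(C,.,left)
state=C head=4 tape=11001[1].11   (C,1)→(C,0,right)
state=C head=5 tape=110010[.]11   (C,.)→(E,1,left)
state=E head=4 tape=11001[0]111   (E,0)→(C,.,left)
state=C head=3 tape=1100[1].111   (C,1)→(C,0,right)
state=C head=4 tape=11000[.]111   (C,.)→(E,1,left)
state=E head=3 tape=1100[0]1111   (E,0)→(C,.,left)
state=C head=2 tape=110[0].1111   (C,0)→(C,1,right)
state=C head=3 tape=1101[.]1111   (C,.)→(E,1,left)
state=E head=2 tape=110[1]11111   (E,1)→(H,0,left)
state=H head=1 tape=11[0]011111
M halts after 23 transitions.

23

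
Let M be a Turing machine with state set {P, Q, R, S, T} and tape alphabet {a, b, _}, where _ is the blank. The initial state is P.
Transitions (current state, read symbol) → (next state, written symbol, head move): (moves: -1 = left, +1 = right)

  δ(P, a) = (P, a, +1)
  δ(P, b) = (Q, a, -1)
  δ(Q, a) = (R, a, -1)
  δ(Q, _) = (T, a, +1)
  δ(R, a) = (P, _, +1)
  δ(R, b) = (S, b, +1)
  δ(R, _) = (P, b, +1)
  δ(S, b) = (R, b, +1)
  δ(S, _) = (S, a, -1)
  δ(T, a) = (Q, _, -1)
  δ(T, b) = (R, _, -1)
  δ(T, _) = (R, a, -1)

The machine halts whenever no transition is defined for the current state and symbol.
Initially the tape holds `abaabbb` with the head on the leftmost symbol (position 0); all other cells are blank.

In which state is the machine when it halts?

P

P | _[a]baabbb_   read a → write a, move +1, go to P
P | _a[b]aabbb_   read b → write a, move -1, go to Q
Q | _[a]aaabbb_   read a → write a, move -1, go to R
R | [_]aaaabbb_   read _ → write b, move +1, go to P
P | b[a]aaabbb_   read a → write a, move +1, go to P
P | ba[a]aabbb_   read a → write a, move +1, go to P
P | baa[a]abbb_   read a → write a, move +1, go to P
P | baaa[a]bbb_   read a → write a, move +1, go to P
P | baaaa[b]bb_   read b → write a, move -1, go to Q
Q | baaa[a]abb_   read a → write a, move -1, go to R
R | baa[a]aabb_   read a → write _, move +1, go to P
P | baa_[a]abb_   read a → write a, move +1, go to P
P | baa_a[a]bb_   read a → write a, move +1, go to P
P | baa_aa[b]b_   read b → write a, move -1, go to Q
Q | baa_a[a]ab_   read a → write a, move -1, go to R
R | baa_[a]aab_   read a → write _, move +1, go to P
P | baa__[a]ab_   read a → write a, move +1, go to P
P | baa__a[a]b_   read a → write a, move +1, go to P
P | baa__aa[b]_   read b → write a, move -1, go to Q
Q | baa__a[a]a_   read a → write a, move -1, go to R
R | baa__[a]aa_   read a → write _, move +1, go to P
P | baa___[a]a_   read a → write a, move +1, go to P
P | baa___a[a]_   read a → write a, move +1, go to P
P | baa___aa[_]
No transition is defined for (P, _); M halts in state P.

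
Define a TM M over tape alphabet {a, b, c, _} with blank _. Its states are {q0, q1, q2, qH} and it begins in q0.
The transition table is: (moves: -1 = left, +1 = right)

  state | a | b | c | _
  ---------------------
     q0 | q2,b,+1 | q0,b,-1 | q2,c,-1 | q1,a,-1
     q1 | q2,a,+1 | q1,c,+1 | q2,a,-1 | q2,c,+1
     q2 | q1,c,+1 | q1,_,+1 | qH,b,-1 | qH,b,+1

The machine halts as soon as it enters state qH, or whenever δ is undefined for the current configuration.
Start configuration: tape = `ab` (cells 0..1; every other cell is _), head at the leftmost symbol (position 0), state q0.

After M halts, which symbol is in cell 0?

state=q0 head=0 tape=[a]b___   (q0,a)→(q2,b,+1)
state=q2 head=1 tape=b[b]___   (q2,b)→(q1,_,+1)
state=q1 head=2 tape=b_[_]__   (q1,_)→(q2,c,+1)
state=q2 head=3 tape=b_c[_]_   (q2,_)→(qH,b,+1)
state=qH head=4 tape=b_cb[_]
Cell 0 holds b when M halts.

b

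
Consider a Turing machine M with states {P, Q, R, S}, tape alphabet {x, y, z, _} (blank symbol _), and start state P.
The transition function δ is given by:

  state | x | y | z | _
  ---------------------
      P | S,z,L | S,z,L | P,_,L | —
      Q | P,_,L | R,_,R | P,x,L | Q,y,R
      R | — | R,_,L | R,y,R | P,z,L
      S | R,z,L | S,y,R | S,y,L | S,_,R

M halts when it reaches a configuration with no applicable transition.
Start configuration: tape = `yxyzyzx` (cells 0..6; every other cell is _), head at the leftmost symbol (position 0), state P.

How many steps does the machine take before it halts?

state=P head=0 tape=__[y]xyzyzx   (P,y)→(S,z,L)
state=S head=-1 tape=_[_]zxyzyzx   (S,_)→(S,_,R)
state=S head=0 tape=__[z]xyzyzx   (S,z)→(S,y,L)
state=S head=-1 tape=_[_]yxyzyzx   (S,_)→(S,_,R)
state=S head=0 tape=__[y]xyzyzx   (S,y)→(S,y,R)
state=S head=1 tape=__y[x]yzyzx   (S,x)→(R,z,L)
state=R head=0 tape=__[y]zyzyzx   (R,y)→(R,_,L)
state=R head=-1 tape=_[_]_zyzyzx   (R,_)→(P,z,L)
state=P head=-2 tape=[_]z_zyzyzx
M halts after 8 transitions.

8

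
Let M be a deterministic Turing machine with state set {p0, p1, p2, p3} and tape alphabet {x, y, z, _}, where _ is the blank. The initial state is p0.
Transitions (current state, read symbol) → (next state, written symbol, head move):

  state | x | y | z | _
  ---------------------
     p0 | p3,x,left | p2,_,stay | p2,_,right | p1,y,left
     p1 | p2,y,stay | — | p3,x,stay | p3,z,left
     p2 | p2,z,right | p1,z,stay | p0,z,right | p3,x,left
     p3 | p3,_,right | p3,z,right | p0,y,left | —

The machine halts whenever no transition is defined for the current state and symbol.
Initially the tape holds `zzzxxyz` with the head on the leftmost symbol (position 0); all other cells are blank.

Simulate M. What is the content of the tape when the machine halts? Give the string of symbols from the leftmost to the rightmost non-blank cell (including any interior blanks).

state=p0 head=0 tape=[z]zzxxyz_   (p0,z)→(p2,_,right)
state=p2 head=1 tape=_[z]zxxyz_   (p2,z)→(p0,z,right)
state=p0 head=2 tape=_z[z]xxyz_   (p0,z)→(p2,_,right)
state=p2 head=3 tape=_z_[x]xyz_   (p2,x)→(p2,z,right)
state=p2 head=4 tape=_z_z[x]yz_   (p2,x)→(p2,z,right)
state=p2 head=5 tape=_z_zz[y]z_   (p2,y)→(p1,z,stay)
state=p1 head=5 tape=_z_zz[z]z_   (p1,z)→(p3,x,stay)
state=p3 head=5 tape=_z_zz[x]z_   (p3,x)→(p3,_,right)
state=p3 head=6 tape=_z_zz_[z]_   (p3,z)→(p0,y,left)
state=p0 head=5 tape=_z_zz[_]y_   (p0,_)→(p1,y,left)
state=p1 head=4 tape=_z_z[z]yy_   (p1,z)→(p3,x,stay)
state=p3 head=4 tape=_z_z[x]yy_   (p3,x)→(p3,_,right)
state=p3 head=5 tape=_z_z_[y]y_   (p3,y)→(p3,z,right)
state=p3 head=6 tape=_z_z_z[y]_   (p3,y)→(p3,z,right)
state=p3 head=7 tape=_z_z_zz[_]
The non-blank tape span at halt is z_z_zz.

z_z_zz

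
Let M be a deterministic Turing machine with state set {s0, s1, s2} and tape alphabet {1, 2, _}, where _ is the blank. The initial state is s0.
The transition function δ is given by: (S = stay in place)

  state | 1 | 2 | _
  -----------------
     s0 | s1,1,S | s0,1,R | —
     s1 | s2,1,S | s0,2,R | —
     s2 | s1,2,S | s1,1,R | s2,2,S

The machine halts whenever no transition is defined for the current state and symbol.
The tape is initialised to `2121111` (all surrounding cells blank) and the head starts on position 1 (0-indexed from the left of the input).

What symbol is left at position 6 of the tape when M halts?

state=s0 head=1 tape=2[1]21111_   (s0,1)→(s1,1,S)
state=s1 head=1 tape=2[1]21111_   (s1,1)→(s2,1,S)
state=s2 head=1 tape=2[1]21111_   (s2,1)→(s1,2,S)
state=s1 head=1 tape=2[2]21111_   (s1,2)→(s0,2,R)
state=s0 head=2 tape=22[2]1111_   (s0,2)→(s0,1,R)
state=s0 head=3 tape=221[1]111_   (s0,1)→(s1,1,S)
state=s1 head=3 tape=221[1]111_   (s1,1)→(s2,1,S)
state=s2 head=3 tape=221[1]111_   (s2,1)→(s1,2,S)
state=s1 head=3 tape=221[2]111_   (s1,2)→(s0,2,R)
state=s0 head=4 tape=2212[1]11_   (s0,1)→(s1,1,S)
state=s1 head=4 tape=2212[1]11_   (s1,1)→(s2,1,S)
state=s2 head=4 tape=2212[1]11_   (s2,1)→(s1,2,S)
state=s1 head=4 tape=2212[2]11_   (s1,2)→(s0,2,R)
state=s0 head=5 tape=22122[1]1_   (s0,1)→(s1,1,S)
state=s1 head=5 tape=22122[1]1_   (s1,1)→(s2,1,S)
state=s2 head=5 tape=22122[1]1_   (s2,1)→(s1,2,S)
state=s1 head=5 tape=22122[2]1_   (s1,2)→(s0,2,R)
state=s0 head=6 tape=221222[1]_   (s0,1)→(s1,1,S)
state=s1 head=6 tape=221222[1]_   (s1,1)→(s2,1,S)
state=s2 head=6 tape=221222[1]_   (s2,1)→(s1,2,S)
state=s1 head=6 tape=221222[2]_   (s1,2)→(s0,2,R)
state=s0 head=7 tape=2212222[_]
Cell 6 holds 2 when M halts.

2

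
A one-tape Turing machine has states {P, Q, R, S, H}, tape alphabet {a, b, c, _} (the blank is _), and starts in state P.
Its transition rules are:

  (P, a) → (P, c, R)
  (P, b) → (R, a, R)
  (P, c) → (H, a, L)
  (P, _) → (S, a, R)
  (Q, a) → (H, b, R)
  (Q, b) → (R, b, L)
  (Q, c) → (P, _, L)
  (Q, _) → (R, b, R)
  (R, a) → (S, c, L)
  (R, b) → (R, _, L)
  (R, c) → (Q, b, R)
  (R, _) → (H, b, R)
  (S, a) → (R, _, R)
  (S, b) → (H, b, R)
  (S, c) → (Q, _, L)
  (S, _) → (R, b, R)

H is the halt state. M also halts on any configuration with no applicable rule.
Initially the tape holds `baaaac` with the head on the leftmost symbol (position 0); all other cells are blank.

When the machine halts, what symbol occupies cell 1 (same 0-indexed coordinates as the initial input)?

P | [b]aaaac   read b → write a, move R, go to R
R | a[a]aaac   read a → write c, move L, go to S
S | [a]caaac   read a → write _, move R, go to R
R | _[c]aaac   read c → write b, move R, go to Q
Q | _b[a]aac   read a → write b, move R, go to H
H | _bb[a]ac
Cell 1 holds b when M halts.

b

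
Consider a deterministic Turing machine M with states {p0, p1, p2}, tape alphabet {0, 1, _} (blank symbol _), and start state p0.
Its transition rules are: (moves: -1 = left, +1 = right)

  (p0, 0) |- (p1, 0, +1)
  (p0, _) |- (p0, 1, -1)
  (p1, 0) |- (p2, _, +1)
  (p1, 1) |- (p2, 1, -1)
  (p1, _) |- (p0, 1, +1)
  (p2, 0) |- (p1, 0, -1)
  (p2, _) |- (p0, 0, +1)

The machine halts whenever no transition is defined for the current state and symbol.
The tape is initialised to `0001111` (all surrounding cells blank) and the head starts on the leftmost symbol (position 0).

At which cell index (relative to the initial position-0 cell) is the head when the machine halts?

p0 | __[0]001111   read 0 → write 0, move +1, go to p1
p1 | __0[0]01111   read 0 → write _, move +1, go to p2
p2 | __0_[0]1111   read 0 → write 0, move -1, go to p1
p1 | __0[_]01111   read _ → write 1, move +1, go to p0
p0 | __01[0]1111   read 0 → write 0, move +1, go to p1
p1 | __010[1]111   read 1 → write 1, move -1, go to p2
p2 | __01[0]1111   read 0 → write 0, move -1, go to p1
p1 | __0[1]01111   read 1 → write 1, move -1, go to p2
p2 | __[0]101111   read 0 → write 0, move -1, go to p1
p1 | _[_]0101111   read _ → write 1, move +1, go to p0
p0 | _1[0]101111   read 0 → write 0, move +1, go to p1
p1 | _10[1]01111   read 1 → write 1, move -1, go to p2
p2 | _1[0]101111   read 0 → write 0, move -1, go to p1
p1 | _[1]0101111   read 1 → write 1, move -1, go to p2
p2 | [_]10101111   read _ → write 0, move +1, go to p0
p0 | 0[1]0101111
At halt the head is at cell -1.

-1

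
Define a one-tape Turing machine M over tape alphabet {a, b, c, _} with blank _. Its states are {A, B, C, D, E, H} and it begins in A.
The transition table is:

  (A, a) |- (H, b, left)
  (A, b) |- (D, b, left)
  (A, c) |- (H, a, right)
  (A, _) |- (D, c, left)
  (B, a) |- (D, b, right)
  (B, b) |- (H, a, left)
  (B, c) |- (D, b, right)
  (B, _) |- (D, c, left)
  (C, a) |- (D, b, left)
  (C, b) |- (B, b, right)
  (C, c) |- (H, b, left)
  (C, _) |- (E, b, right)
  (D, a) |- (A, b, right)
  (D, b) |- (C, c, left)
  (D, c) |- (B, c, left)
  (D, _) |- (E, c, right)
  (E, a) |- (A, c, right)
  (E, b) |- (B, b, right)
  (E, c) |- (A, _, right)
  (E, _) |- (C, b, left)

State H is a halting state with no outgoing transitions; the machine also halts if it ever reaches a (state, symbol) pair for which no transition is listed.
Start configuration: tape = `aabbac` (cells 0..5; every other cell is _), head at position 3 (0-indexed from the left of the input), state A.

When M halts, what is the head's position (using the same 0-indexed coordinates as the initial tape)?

6

A | _aab[b]ac_   read b → write b, move left, go to D
D | _aa[b]bac_   read b → write c, move left, go to C
C | _a[a]cbac_   read a → write b, move left, go to D
D | _[a]bcbac_   read a → write b, move right, go to A
A | _b[b]cbac_   read b → write b, move left, go to D
D | _[b]bcbac_   read b → write c, move left, go to C
C | [_]cbcbac_   read _ → write b, move right, go to E
E | b[c]bcbac_   read c → write _, move right, go to A
A | b_[b]cbac_   read b → write b, move left, go to D
D | b[_]bcbac_   read _ → write c, move right, go to E
E | bc[b]cbac_   read b → write b, move right, go to B
B | bcb[c]bac_   read c → write b, move right, go to D
D | bcbb[b]ac_   read b → write c, move left, go to C
C | bcb[b]cac_   read b → write b, move right, go to B
B | bcbb[c]ac_   read c → write b, move right, go to D
D | bcbbb[a]c_   read a → write b, move right, go to A
A | bcbbbb[c]_   read c → write a, move right, go to H
H | bcbbbba[_]
At halt the head is at cell 6.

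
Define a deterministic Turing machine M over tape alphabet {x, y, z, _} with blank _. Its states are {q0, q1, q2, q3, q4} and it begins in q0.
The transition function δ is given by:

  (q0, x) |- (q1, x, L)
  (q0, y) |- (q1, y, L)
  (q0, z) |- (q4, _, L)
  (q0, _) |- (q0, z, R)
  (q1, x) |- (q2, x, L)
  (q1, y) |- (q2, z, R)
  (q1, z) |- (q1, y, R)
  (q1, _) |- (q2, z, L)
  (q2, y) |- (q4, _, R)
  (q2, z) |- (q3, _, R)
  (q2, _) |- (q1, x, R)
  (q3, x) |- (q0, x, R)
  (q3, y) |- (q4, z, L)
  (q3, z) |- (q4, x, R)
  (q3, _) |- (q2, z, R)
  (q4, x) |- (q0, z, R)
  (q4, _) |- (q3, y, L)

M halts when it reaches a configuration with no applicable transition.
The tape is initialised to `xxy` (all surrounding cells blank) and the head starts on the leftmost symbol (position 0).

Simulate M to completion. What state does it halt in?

state=q0 head=0 tape=__[x]xy__   (q0,x)→(q1,x,L)
state=q1 head=-1 tape=_[_]xxy__   (q1,_)→(q2,z,L)
state=q2 head=-2 tape=[_]zxxy__   (q2,_)→(q1,x,R)
state=q1 head=-1 tape=x[z]xxy__   (q1,z)→(q1,y,R)
state=q1 head=0 tape=xy[x]xy__   (q1,x)→(q2,x,L)
state=q2 head=-1 tape=x[y]xxy__   (q2,y)→(q4,_,R)
state=q4 head=0 tape=x_[x]xy__   (q4,x)→(q0,z,R)
state=q0 head=1 tape=x_z[x]y__   (q0,x)→(q1,x,L)
state=q1 head=0 tape=x_[z]xy__   (q1,z)→(q1,y,R)
state=q1 head=1 tape=x_y[x]y__   (q1,x)→(q2,x,L)
state=q2 head=0 tape=x_[y]xy__   (q2,y)→(q4,_,R)
state=q4 head=1 tape=x__[x]y__   (q4,x)→(q0,z,R)
state=q0 head=2 tape=x__z[y]__   (q0,y)→(q1,y,L)
state=q1 head=1 tape=x__[z]y__   (q1,z)→(q1,y,R)
state=q1 head=2 tape=x__y[y]__   (q1,y)→(q2,z,R)
state=q2 head=3 tape=x__yz[_]_   (q2,_)→(q1,x,R)
state=q1 head=4 tape=x__yzx[_]   (q1,_)→(q2,z,L)
state=q2 head=3 tape=x__yz[x]z
No transition is defined for (q2, x); M halts in state q2.

q2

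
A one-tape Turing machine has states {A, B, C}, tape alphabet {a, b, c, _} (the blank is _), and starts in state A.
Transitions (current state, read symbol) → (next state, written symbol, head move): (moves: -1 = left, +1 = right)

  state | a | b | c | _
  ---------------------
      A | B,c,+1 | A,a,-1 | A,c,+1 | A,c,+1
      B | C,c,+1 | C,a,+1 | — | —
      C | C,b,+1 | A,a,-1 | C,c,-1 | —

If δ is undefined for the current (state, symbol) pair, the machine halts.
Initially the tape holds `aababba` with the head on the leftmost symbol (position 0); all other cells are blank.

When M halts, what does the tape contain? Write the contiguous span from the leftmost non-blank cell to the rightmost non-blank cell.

state=A head=0 tape=[a]ababba_   (A,a)→(B,c,+1)
state=B head=1 tape=c[a]babba_   (B,a)→(C,c,+1)
state=C head=2 tape=cc[b]abba_   (C,b)→(A,a,-1)
state=A head=1 tape=c[c]aabba_   (A,c)→(A,c,+1)
state=A head=2 tape=cc[a]abba_   (A,a)→(B,c,+1)
state=B head=3 tape=ccc[a]bba_   (B,a)→(C,c,+1)
state=C head=4 tape=cccc[b]ba_   (C,b)→(A,a,-1)
state=A head=3 tape=ccc[c]aba_   (A,c)→(A,c,+1)
state=A head=4 tape=cccc[a]ba_   (A,a)→(B,c,+1)
state=B head=5 tape=ccccc[b]a_   (B,b)→(C,a,+1)
state=C head=6 tape=ccccca[a]_   (C,a)→(C,b,+1)
state=C head=7 tape=cccccab[_]
The non-blank tape span at halt is cccccab.

cccccab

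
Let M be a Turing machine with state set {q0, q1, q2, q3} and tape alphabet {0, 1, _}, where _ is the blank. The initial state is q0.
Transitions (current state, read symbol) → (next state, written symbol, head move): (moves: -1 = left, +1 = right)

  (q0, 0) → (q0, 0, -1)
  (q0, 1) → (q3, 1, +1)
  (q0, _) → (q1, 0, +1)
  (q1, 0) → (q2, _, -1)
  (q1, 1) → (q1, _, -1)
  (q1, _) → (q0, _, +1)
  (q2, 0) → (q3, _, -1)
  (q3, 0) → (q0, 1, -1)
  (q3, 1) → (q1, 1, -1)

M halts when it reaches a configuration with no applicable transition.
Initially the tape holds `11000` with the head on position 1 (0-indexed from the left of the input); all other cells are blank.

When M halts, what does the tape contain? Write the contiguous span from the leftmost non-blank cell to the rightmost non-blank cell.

state=q0 head=1 tape=_1[1]000   (q0,1)→(q3,1,+1)
state=q3 head=2 tape=_11[0]00   (q3,0)→(q0,1,-1)
state=q0 head=1 tape=_1[1]100   (q0,1)→(q3,1,+1)
state=q3 head=2 tape=_11[1]00   (q3,1)→(q1,1,-1)
state=q1 head=1 tape=_1[1]100   (q1,1)→(q1,_,-1)
state=q1 head=0 tape=_[1]_100   (q1,1)→(q1,_,-1)
state=q1 head=-1 tape=[_]__100   (q1,_)→(q0,_,+1)
state=q0 head=0 tape=_[_]_100   (q0,_)→(q1,0,+1)
state=q1 head=1 tape=_0[_]100   (q1,_)→(q0,_,+1)
state=q0 head=2 tape=_0_[1]00   (q0,1)→(q3,1,+1)
state=q3 head=3 tape=_0_1[0]0   (q3,0)→(q0,1,-1)
state=q0 head=2 tape=_0_[1]10   (q0,1)→(q3,1,+1)
state=q3 head=3 tape=_0_1[1]0   (q3,1)→(q1,1,-1)
state=q1 head=2 tape=_0_[1]10   (q1,1)→(q1,_,-1)
state=q1 head=1 tape=_0[_]_10   (q1,_)→(q0,_,+1)
state=q0 head=2 tape=_0_[_]10   (q0,_)→(q1,0,+1)
state=q1 head=3 tape=_0_0[1]0   (q1,1)→(q1,_,-1)
state=q1 head=2 tape=_0_[0]_0   (q1,0)→(q2,_,-1)
state=q2 head=1 tape=_0[_]__0
The non-blank tape span at halt is 0___0.

0___0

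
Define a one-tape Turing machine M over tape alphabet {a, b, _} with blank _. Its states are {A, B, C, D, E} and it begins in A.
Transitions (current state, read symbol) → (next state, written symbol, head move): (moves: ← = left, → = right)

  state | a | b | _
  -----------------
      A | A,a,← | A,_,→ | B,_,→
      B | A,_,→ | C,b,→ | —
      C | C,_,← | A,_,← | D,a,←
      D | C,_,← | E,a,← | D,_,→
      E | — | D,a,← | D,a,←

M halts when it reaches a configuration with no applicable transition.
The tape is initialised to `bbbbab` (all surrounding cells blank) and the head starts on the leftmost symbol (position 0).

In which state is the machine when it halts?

B

A | [b]bbbab__   read b → write _, move →, go to A
A | _[b]bbab__   read b → write _, move →, go to A
A | __[b]bab__   read b → write _, move →, go to A
A | ___[b]ab__   read b → write _, move →, go to A
A | ____[a]b__   read a → write a, move ←, go to A
A | ___[_]ab__   read _ → write _, move →, go to B
B | ____[a]b__   read a → write _, move →, go to A
A | _____[b]__   read b → write _, move →, go to A
A | ______[_]_   read _ → write _, move →, go to B
B | _______[_]
No transition is defined for (B, _); M halts in state B.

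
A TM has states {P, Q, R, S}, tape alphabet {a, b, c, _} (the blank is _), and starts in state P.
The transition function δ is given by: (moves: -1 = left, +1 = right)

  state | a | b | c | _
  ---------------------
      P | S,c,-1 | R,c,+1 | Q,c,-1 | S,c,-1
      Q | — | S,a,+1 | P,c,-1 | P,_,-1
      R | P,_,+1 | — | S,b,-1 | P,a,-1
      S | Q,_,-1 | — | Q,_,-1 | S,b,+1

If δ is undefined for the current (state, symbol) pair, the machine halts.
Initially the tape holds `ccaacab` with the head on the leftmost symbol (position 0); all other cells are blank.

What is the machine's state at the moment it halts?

S

P | ___[c]caacab   read c → write c, move -1, go to Q
Q | __[_]ccaacab   read _ → write _, move -1, go to P
P | _[_]_ccaacab   read _ → write c, move -1, go to S
S | [_]c_ccaacab   read _ → write b, move +1, go to S
S | b[c]_ccaacab   read c → write _, move -1, go to Q
Q | [b]__ccaacab   read b → write a, move +1, go to S
S | a[_]_ccaacab   read _ → write b, move +1, go to S
S | ab[_]ccaacab   read _ → write b, move +1, go to S
S | abb[c]caacab   read c → write _, move -1, go to Q
Q | ab[b]_caacab   read b → write a, move +1, go to S
S | aba[_]caacab   read _ → write b, move +1, go to S
S | abab[c]aacab   read c → write _, move -1, go to Q
Q | aba[b]_aacab   read b → write a, move +1, go to S
S | abaa[_]aacab   read _ → write b, move +1, go to S
S | abaab[a]acab   read a → write _, move -1, go to Q
Q | abaa[b]_acab   read b → write a, move +1, go to S
S | abaaa[_]acab   read _ → write b, move +1, go to S
S | abaaab[a]cab   read a → write _, move -1, go to Q
Q | abaaa[b]_cab   read b → write a, move +1, go to S
S | abaaaa[_]cab   read _ → write b, move +1, go to S
S | abaaaab[c]ab   read c → write _, move -1, go to Q
Q | abaaaa[b]_ab   read b → write a, move +1, go to S
S | abaaaaa[_]ab   read _ → write b, move +1, go to S
S | abaaaaab[a]b   read a → write _, move -1, go to Q
Q | abaaaaa[b]_b   read b → write a, move +1, go to S
S | abaaaaaa[_]b   read _ → write b, move +1, go to S
S | abaaaaaab[b]
No transition is defined for (S, b); M halts in state S.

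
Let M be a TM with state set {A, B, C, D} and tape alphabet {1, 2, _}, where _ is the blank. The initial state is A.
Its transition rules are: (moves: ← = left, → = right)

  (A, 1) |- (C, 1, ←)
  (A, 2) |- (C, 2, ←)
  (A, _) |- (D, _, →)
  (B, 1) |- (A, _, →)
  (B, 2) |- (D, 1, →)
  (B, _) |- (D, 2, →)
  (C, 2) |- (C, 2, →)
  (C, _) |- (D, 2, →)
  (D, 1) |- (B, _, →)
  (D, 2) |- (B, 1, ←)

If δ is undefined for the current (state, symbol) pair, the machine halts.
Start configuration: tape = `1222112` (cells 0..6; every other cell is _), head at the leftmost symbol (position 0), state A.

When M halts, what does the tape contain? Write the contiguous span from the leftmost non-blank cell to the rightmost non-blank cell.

2_2_1_1_2

A | _[1]222112__   read 1 → write 1, move ←, go to C
C | [_]1222112__   read _ → write 2, move →, go to D
D | 2[1]222112__   read 1 → write _, move →, go to B
B | 2_[2]22112__   read 2 → write 1, move →, go to D
D | 2_1[2]2112__   read 2 → write 1, move ←, go to B
B | 2_[1]12112__   read 1 → write _, move →, go to A
A | 2__[1]2112__   read 1 → write 1, move ←, go to C
C | 2_[_]12112__   read _ → write 2, move →, go to D
D | 2_2[1]2112__   read 1 → write _, move →, go to B
B | 2_2_[2]112__   read 2 → write 1, move →, go to D
D | 2_2_1[1]12__   read 1 → write _, move →, go to B
B | 2_2_1_[1]2__   read 1 → write _, move →, go to A
A | 2_2_1__[2]__   read 2 → write 2, move ←, go to C
C | 2_2_1_[_]2__   read _ → write 2, move →, go to D
D | 2_2_1_2[2]__   read 2 → write 1, move ←, go to B
B | 2_2_1_[2]1__   read 2 → write 1, move →, go to D
D | 2_2_1_1[1]__   read 1 → write _, move →, go to B
B | 2_2_1_1_[_]_   read _ → write 2, move →, go to D
D | 2_2_1_1_2[_]
The non-blank tape span at halt is 2_2_1_1_2.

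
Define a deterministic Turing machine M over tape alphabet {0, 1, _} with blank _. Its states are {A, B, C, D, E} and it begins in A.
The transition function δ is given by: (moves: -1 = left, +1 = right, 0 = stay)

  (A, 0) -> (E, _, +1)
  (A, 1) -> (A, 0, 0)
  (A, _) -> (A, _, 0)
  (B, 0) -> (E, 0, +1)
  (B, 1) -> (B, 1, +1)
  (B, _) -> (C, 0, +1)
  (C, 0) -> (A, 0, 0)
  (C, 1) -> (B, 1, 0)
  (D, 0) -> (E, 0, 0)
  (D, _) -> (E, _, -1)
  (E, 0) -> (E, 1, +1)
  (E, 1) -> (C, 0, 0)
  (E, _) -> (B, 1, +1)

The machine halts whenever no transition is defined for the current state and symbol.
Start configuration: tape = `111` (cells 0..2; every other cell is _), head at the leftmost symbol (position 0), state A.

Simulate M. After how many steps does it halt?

10

state=A head=0 tape=[1]11___   (A,1)→(A,0,0)
state=A head=0 tape=[0]11___   (A,0)→(E,_,+1)
state=E head=1 tape=_[1]1___   (E,1)→(C,0,0)
state=C head=1 tape=_[0]1___   (C,0)→(A,0,0)
state=A head=1 tape=_[0]1___   (A,0)→(E,_,+1)
state=E head=2 tape=__[1]___   (E,1)→(C,0,0)
state=C head=2 tape=__[0]___   (C,0)→(A,0,0)
state=A head=2 tape=__[0]___   (A,0)→(E,_,+1)
state=E head=3 tape=___[_]__   (E,_)→(B,1,+1)
state=B head=4 tape=___1[_]_   (B,_)→(C,0,+1)
state=C head=5 tape=___10[_]
M halts after 10 transitions.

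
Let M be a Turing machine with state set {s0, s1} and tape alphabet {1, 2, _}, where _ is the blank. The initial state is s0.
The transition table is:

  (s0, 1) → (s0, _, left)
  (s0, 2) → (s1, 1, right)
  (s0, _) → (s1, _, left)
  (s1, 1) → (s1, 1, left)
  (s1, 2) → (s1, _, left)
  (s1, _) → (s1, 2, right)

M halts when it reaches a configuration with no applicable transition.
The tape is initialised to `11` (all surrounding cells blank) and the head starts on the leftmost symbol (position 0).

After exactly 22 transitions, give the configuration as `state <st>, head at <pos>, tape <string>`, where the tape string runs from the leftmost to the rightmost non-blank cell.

state s1, head at 0, tape 2222_1

s0 | ____[1]1   read 1 → write _, move left, go to s0
s0 | ___[_]_1   read _ → write _, move left, go to s1
s1 | __[_]__1   read _ → write 2, move right, go to s1
s1 | __2[_]_1   read _ → write 2, move right, go to s1
s1 | __22[_]1   read _ → write 2, move right, go to s1
s1 | __222[1]   read 1 → write 1, move left, go to s1
s1 | __22[2]1   read 2 → write _, move left, go to s1
s1 | __2[2]_1   read 2 → write _, move left, go to s1
s1 | __[2]__1   read 2 → write _, move left, go to s1
s1 | _[_]___1   read _ → write 2, move right, go to s1
s1 | _2[_]__1   read _ → write 2, move right, go to s1
s1 | _22[_]_1   read _ → write 2, move right, go to s1
s1 | _222[_]1   read _ → write 2, move right, go to s1
s1 | _2222[1]   read 1 → write 1, move left, go to s1
s1 | _222[2]1   read 2 → write _, move left, go to s1
s1 | _22[2]_1   read 2 → write _, move left, go to s1
s1 | _2[2]__1   read 2 → write _, move left, go to s1
s1 | _[2]___1   read 2 → write _, move left, go to s1
s1 | [_]____1   read _ → write 2, move right, go to s1
s1 | 2[_]___1   read _ → write 2, move right, go to s1
s1 | 22[_]__1   read _ → write 2, move right, go to s1
s1 | 222[_]_1   read _ → write 2, move right, go to s1
s1 | 2222[_]1
After 22 steps: state s1, head at 0, tape 2222_1.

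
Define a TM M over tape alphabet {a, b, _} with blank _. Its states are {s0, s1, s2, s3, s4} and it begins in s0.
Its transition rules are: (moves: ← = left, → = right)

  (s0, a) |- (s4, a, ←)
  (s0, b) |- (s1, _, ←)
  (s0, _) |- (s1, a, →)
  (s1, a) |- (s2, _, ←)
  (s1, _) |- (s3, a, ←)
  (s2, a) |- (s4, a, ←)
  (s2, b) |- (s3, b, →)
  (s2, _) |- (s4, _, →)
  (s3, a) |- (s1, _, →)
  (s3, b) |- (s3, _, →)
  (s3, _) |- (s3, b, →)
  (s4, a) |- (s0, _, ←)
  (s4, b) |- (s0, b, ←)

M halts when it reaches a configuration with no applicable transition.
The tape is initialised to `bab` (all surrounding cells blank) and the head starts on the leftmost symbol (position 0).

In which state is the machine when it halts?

s4

state=s0 head=0 tape=__[b]ab   (s0,b)→(s1,_,←)
state=s1 head=-1 tape=_[_]_ab   (s1,_)→(s3,a,←)
state=s3 head=-2 tape=[_]a_ab   (s3,_)→(s3,b,→)
state=s3 head=-1 tape=b[a]_ab   (s3,a)→(s1,_,→)
state=s1 head=0 tape=b_[_]ab   (s1,_)→(s3,a,←)
state=s3 head=-1 tape=b[_]aab   (s3,_)→(s3,b,→)
state=s3 head=0 tape=bb[a]ab   (s3,a)→(s1,_,→)
state=s1 head=1 tape=bb_[a]b   (s1,a)→(s2,_,←)
state=s2 head=0 tape=bb[_]_b   (s2,_)→(s4,_,→)
state=s4 head=1 tape=bb_[_]b
No transition is defined for (s4, _); M halts in state s4.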